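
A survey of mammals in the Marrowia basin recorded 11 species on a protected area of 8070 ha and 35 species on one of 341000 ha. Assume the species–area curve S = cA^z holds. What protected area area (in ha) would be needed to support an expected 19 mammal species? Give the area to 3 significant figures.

47300 ha

z = ln(35/11) / ln(341000/8070) = 1.1575 / 3.7437 = 0.3092
c = 11 / 8070^0.3092 = 11 / 16.14 = 0.6816
A = (19/0.6816)^(1/0.3092) ⇒ ln A = ln(27.88)/0.3092 = 10.7637
A = e^10.7637 ≈ 47272 ha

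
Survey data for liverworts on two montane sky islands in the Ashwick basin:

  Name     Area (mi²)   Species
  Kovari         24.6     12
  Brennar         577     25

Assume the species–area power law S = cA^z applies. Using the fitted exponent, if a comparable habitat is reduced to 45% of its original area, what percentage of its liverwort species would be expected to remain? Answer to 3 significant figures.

z = ln(25/12) / ln(577/24.6) = 0.7340 / 3.1551 = 0.2326
S_new/S_old = (A_new/A_old)^z = 0.45^0.2326 = exp(0.2326 × -0.7985) = 0.8305

83.0%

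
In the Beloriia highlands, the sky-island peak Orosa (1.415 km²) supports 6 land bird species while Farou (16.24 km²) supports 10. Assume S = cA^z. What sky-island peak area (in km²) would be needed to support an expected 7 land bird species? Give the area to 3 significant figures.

z = ln(10/6) / ln(16.24/1.415) = 0.5108 / 2.4403 = 0.2093
c = 6 / 1.415^0.2093 = 6 / 1.075 = 5.579
A = (7/5.579)^(1/0.2093) ⇒ ln A = ln(1.255)/0.2093 = 1.0835
A = e^1.0835 ≈ 2.955 km²

2.96 km²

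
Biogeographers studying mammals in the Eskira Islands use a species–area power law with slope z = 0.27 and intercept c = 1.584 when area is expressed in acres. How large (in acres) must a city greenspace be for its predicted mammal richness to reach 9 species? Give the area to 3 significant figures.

9 = 1.584 × A^0.27  ⇒  A^0.27 = 9/1.584 = 5.682
ln A = ln(5.682) / 0.27 = 1.7373 / 0.27 = 6.4343
A = e^6.4343 ≈ 622.9 acres

623 acres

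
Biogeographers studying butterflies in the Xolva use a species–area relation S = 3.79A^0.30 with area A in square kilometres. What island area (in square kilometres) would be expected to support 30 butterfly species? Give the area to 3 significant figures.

988 square kilometres

30 = 3.79 × A^0.3  ⇒  A^0.3 = 30/3.79 = 7.916
ln A = ln(7.916) / 0.3 = 2.0688 / 0.3 = 6.8961
A = e^6.8961 ≈ 988.4 square kilometres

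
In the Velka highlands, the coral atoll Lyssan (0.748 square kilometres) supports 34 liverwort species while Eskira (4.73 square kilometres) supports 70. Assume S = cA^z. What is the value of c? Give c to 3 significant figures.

38.1

z = ln(S₂/S₁) / ln(A₂/A₁) = ln(70/34) / ln(4.73/0.748) = 0.7221 / 1.8443 = 0.3916
c = S₁ / A₁^z = 34 / 0.748^0.3916 = 34 / 0.8925 = 38.09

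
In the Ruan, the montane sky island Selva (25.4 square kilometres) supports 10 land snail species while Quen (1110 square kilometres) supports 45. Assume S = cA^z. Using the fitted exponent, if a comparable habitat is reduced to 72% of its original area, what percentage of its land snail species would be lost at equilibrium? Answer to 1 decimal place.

12.3%

z = ln(45/10) / ln(1110/25.4) = 1.5041 / 3.7774 = 0.3982
S_new/S_old = (A_new/A_old)^z = 0.72^0.3982 = exp(0.3982 × -0.3285) = 0.8774
Fraction lost = 1 − 0.8774 = 0.1226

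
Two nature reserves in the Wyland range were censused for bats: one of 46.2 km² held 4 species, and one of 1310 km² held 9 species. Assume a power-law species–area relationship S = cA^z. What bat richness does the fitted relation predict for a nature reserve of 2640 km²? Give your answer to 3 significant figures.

10.7

z = ln(9/4) / ln(1310/46.2) = 0.8109 / 3.3448 = 0.2424
c = 4 / 46.2^0.2424 = 4 / 2.533 = 1.579
S₃ = 1.579 × 2640^0.2424 = 1.579 × 6.754 ≈ 10.67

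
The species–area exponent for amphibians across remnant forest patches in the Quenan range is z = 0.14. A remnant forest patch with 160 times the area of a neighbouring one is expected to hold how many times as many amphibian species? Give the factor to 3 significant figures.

2.04

S₂/S₁ = (A₂/A₁)^z = 160^0.14
ln(S₂/S₁) = 0.14 × ln 160 = 0.14 × 5.0752 = 0.7105
S₂/S₁ = e^0.7105 ≈ 2.035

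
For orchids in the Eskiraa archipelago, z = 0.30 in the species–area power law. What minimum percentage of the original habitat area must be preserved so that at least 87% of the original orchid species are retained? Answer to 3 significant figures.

Need (A_new/A_old)^0.3 = 0.87, so A_new/A_old = 0.87^(1/0.3) = 0.87^3.333
ln(A_new/A_old) = ln 0.87 / 0.3 = -0.1393 / 0.3 = -0.4642
A_new/A_old = e^-0.4642 ≈ 0.6286

62.9%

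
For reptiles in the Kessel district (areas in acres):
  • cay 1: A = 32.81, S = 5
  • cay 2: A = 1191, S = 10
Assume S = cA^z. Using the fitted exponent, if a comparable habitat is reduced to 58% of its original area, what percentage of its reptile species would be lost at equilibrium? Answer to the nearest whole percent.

z = ln(10/5) / ln(1191/32.81) = 0.6931 / 3.5918 = 0.1930
S_new/S_old = (A_new/A_old)^z = 0.58^0.1930 = exp(0.1930 × -0.5447) = 0.9002
Fraction lost = 1 − 0.9002 = 0.09978

10%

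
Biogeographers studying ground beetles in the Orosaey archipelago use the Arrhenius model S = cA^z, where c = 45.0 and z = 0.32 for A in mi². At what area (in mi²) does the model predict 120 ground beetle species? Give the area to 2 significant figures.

120 = 45 × A^0.32  ⇒  A^0.32 = 120/45 = 2.667
ln A = ln(2.667) / 0.32 = 0.9808 / 0.32 = 3.0651
A = e^3.0651 ≈ 21.44 mi²

21 mi²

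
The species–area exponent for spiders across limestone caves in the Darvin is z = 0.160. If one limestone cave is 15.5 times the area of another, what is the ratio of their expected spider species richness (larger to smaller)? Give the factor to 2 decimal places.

S₂/S₁ = (A₂/A₁)^z = 15.5^0.16
ln(S₂/S₁) = 0.16 × ln 15.5 = 0.16 × 2.7408 = 0.4385
S₂/S₁ = e^0.4385 ≈ 1.55

1.55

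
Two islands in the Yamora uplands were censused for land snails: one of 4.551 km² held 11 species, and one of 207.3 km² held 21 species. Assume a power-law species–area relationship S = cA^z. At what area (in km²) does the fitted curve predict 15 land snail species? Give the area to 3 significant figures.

z = ln(21/11) / ln(207.3/4.551) = 0.6466 / 3.8188 = 0.1693
c = 11 / 4.551^0.1693 = 11 / 1.293 = 8.511
A = (15/8.511)^(1/0.1693) ⇒ ln A = ln(1.763)/0.1693 = 3.3470
A = e^3.3470 ≈ 28.42 km²

28.4 km²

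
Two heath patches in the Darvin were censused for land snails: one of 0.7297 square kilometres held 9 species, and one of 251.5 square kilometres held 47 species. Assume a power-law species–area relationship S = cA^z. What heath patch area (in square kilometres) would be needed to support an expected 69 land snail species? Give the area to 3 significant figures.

z = ln(47/9) / ln(251.5/0.7297) = 1.6529 / 5.8426 = 0.2829
c = 9 / 0.7297^0.2829 = 9 / 0.9147 = 9.839
A = (69/9.839)^(1/0.2829) ⇒ ln A = ln(7.013)/0.2829 = 6.8846
A = e^6.8846 ≈ 977.1 square kilometres

977 square kilometres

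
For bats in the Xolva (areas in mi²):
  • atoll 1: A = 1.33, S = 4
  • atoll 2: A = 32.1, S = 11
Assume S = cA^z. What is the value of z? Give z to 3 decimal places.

Taking logs: ln S = ln c + z ln A, so z = (ln S₂ − ln S₁)/(ln A₂ − ln A₁).
z = ln(11/4) / ln(32.1/1.33) = ln(2.75) / ln(24.14) = 1.0116 / 3.1837 = 0.3177

0.318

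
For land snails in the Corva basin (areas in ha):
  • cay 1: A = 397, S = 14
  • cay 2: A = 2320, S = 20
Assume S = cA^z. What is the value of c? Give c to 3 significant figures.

4.18

z = ln(S₂/S₁) / ln(A₂/A₁) = ln(20/14) / ln(2320/397) = 0.3567 / 1.7654 = 0.2020
c = S₁ / A₁^z = 14 / 397^0.2020 = 14 / 3.35 = 4.179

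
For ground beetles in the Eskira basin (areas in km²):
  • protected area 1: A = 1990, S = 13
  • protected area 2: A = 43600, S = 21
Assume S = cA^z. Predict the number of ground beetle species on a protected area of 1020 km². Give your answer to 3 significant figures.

z = ln(21/13) / ln(43600/1990) = 0.4796 / 3.0869 = 0.1554
c = 13 / 1990^0.1554 = 13 / 3.255 = 3.994
S₃ = 3.994 × 1020^0.1554 = 3.994 × 2.934 ≈ 11.72

11.7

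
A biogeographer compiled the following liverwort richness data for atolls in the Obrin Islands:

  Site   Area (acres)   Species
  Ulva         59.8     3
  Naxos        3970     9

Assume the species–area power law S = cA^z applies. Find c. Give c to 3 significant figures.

z = ln(S₂/S₁) / ln(A₂/A₁) = ln(9/3) / ln(3970/59.8) = 1.0986 / 4.1955 = 0.2619
c = S₁ / A₁^z = 3 / 59.8^0.2619 = 3 / 2.919 = 1.028

1.03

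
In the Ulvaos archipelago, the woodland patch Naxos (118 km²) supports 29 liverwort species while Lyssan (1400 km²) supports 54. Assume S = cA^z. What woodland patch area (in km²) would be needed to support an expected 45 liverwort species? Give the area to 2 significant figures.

z = ln(54/29) / ln(1400/118) = 0.6217 / 2.4735 = 0.2513
c = 29 / 118^0.2513 = 29 / 3.317 = 8.743
A = (45/8.743)^(1/0.2513) ⇒ ln A = ln(5.147)/0.2513 = 6.5188
A = e^6.5188 ≈ 677.8 km²

680 km²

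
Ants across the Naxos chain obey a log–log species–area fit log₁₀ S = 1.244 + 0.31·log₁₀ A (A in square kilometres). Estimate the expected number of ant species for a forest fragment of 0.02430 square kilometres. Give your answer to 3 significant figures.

S = 17.54 × 0.0243^0.31
ln S = ln 17.54 + 0.31 × ln 0.0243 = 2.8644 + 0.31 × -3.7173 = 1.7121
S = e^1.7121 ≈ 5.54

5.54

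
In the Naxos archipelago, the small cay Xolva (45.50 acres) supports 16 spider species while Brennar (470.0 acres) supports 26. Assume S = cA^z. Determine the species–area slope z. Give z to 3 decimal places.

0.208

Taking logs: ln S = ln c + z ln A, so z = (ln S₂ − ln S₁)/(ln A₂ − ln A₁).
z = ln(26/16) / ln(470/45.5) = ln(1.625) / ln(10.33) = 0.4855 / 2.3350 = 0.2079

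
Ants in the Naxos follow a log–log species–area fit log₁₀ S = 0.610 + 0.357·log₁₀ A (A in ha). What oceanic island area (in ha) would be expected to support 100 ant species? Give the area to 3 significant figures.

100 = 4.074 × A^0.357  ⇒  A^0.357 = 100/4.074 = 24.55
ln A = ln(24.55) / 0.357 = 3.2006 / 0.357 = 8.9652
A = e^8.9652 ≈ 7826 ha

7830 ha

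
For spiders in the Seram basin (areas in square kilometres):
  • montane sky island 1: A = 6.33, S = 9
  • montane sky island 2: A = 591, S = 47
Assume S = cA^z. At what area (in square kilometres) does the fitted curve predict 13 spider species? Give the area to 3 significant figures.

17.4 square kilometres

z = ln(47/9) / ln(591/6.33) = 1.6529 / 4.5365 = 0.3644
c = 9 / 6.33^0.3644 = 9 / 1.959 = 4.595
A = (13/4.595)^(1/0.3644) ⇒ ln A = ln(2.829)/0.3644 = 2.8545
A = e^2.8545 ≈ 17.37 square kilometres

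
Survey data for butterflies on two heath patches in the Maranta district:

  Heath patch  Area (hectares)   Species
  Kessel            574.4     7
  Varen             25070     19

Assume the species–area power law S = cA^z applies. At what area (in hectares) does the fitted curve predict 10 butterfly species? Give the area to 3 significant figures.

z = ln(19/7) / ln(25070/574.4) = 0.9985 / 3.7761 = 0.2644
c = 7 / 574.4^0.2644 = 7 / 5.366 = 1.305
A = (10/1.305)^(1/0.2644) ⇒ ln A = ln(7.665)/0.2644 = 7.7022
A = e^7.7022 ≈ 2213 hectares

2210 hectares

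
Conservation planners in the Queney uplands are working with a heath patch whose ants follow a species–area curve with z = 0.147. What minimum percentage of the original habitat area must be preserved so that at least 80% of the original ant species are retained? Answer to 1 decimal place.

Need (A_new/A_old)^0.147 = 0.8, so A_new/A_old = 0.8^(1/0.147) = 0.8^6.803
ln(A_new/A_old) = ln 0.8 / 0.147 = -0.2231 / 0.147 = -1.5180
A_new/A_old = e^-1.5180 ≈ 0.2192

21.9%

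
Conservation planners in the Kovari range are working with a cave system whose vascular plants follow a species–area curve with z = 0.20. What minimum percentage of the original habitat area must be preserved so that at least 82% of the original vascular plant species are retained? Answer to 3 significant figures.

37.1%

Need (A_new/A_old)^0.2 = 0.82, so A_new/A_old = 0.82^(1/0.2) = 0.82^5
ln(A_new/A_old) = ln 0.82 / 0.2 = -0.1985 / 0.2 = -0.9923
A_new/A_old = e^-0.9923 ≈ 0.3707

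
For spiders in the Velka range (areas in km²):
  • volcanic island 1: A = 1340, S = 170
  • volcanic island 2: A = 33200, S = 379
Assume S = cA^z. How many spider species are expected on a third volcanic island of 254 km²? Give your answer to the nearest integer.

112

z = ln(379/170) / ln(33200/1340) = 0.8017 / 3.2099 = 0.2498
c = 170 / 1340^0.2498 = 170 / 6.04 = 28.14
S₃ = 28.14 × 254^0.2498 = 28.14 × 3.987 ≈ 112.2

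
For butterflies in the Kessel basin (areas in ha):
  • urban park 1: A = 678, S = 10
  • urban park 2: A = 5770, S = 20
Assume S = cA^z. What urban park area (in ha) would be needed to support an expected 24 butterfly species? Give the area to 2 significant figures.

10000 ha

z = ln(20/10) / ln(5770/678) = 0.6931 / 2.1413 = 0.3237
c = 10 / 678^0.3237 = 10 / 8.251 = 1.212
A = (24/1.212)^(1/0.3237) ⇒ ln A = ln(19.8)/0.3237 = 9.2237
A = e^9.2237 ≈ 10134 ha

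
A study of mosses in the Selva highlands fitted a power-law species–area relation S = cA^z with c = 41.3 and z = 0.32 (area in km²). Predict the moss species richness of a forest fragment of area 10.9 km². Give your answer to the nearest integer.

S = 41.3 × 10.9^0.32
ln S = ln 41.3 + 0.32 × ln 10.9 = 3.7209 + 0.32 × 2.3888 = 4.4853
S = e^4.4853 ≈ 88.7

89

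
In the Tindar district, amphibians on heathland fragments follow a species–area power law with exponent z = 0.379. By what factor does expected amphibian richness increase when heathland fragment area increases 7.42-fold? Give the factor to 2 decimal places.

2.14

S₂/S₁ = (A₂/A₁)^z = 7.42^0.379
ln(S₂/S₁) = 0.379 × ln 7.42 = 0.379 × 2.0042 = 0.7596
S₂/S₁ = e^0.7596 ≈ 2.137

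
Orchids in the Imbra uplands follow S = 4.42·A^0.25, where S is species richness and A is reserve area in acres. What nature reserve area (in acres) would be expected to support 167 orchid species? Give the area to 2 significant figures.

2000000 acres

167 = 4.42 × A^0.25  ⇒  A^0.25 = 167/4.42 = 37.78
ln A = ln(37.78) / 0.25 = 3.6319 / 0.25 = 14.5274
A = e^14.5274 ≈ 2037872 acres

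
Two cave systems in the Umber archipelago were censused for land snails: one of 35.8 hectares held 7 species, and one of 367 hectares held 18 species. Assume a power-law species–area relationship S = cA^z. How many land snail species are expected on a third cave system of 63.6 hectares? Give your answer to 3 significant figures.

z = ln(18/7) / ln(367/35.8) = 0.9445 / 2.3274 = 0.4058
c = 7 / 35.8^0.4058 = 7 / 4.271 = 1.639
S₃ = 1.639 × 63.6^0.4058 = 1.639 × 5.393 ≈ 8.838

8.84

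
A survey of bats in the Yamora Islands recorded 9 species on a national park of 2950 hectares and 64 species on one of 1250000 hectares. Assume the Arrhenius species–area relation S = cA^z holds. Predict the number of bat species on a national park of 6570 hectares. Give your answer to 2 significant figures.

12

z = ln(64/9) / ln(1250000/2950) = 1.9617 / 6.0491 = 0.3243
c = 9 / 2950^0.3243 = 9 / 13.34 = 0.6746
S₃ = 0.6746 × 6570^0.3243 = 0.6746 × 17.3 ≈ 11.67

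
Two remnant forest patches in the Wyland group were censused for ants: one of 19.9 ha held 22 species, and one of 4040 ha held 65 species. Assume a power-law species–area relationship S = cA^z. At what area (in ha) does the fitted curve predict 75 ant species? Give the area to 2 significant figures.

8200 ha

z = ln(65/22) / ln(4040/19.9) = 1.0833 / 5.3133 = 0.2039
c = 22 / 19.9^0.2039 = 22 / 1.84 = 11.96
A = (75/11.96)^(1/0.2039) ⇒ ln A = ln(6.273)/0.2039 = 9.0058
A = e^9.0058 ≈ 8151 ha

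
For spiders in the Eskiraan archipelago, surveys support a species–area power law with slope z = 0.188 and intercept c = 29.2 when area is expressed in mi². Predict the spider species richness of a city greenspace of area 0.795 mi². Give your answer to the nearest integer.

S = 29.2 × 0.795^0.188
ln S = ln 29.2 + 0.188 × ln 0.795 = 3.3742 + 0.188 × -0.2294 = 3.3310
S = e^3.3310 ≈ 27.97

28 species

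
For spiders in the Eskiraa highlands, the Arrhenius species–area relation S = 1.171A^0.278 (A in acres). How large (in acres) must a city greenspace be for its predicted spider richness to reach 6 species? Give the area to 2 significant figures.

360 acres

6 = 1.171 × A^0.278  ⇒  A^0.278 = 6/1.171 = 5.124
ln A = ln(5.124) / 0.278 = 1.6339 / 0.278 = 5.8773
A = e^5.8773 ≈ 356.9 acres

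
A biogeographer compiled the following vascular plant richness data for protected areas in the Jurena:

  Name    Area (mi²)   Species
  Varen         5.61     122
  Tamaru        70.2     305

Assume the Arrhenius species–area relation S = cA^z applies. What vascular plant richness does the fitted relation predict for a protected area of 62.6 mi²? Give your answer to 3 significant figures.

z = ln(305/122) / ln(70.2/5.61) = 0.9163 / 2.5268 = 0.3626
c = 122 / 5.61^0.3626 = 122 / 1.869 = 65.28
S₃ = 65.28 × 62.6^0.3626 = 65.28 × 4.482 ≈ 292.6

293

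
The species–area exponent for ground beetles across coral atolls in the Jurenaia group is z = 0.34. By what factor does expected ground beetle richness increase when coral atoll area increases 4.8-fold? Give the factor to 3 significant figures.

S₂/S₁ = (A₂/A₁)^z = 4.8^0.34
ln(S₂/S₁) = 0.34 × ln 4.8 = 0.34 × 1.5686 = 0.5333
S₂/S₁ = e^0.5333 ≈ 1.705

1.70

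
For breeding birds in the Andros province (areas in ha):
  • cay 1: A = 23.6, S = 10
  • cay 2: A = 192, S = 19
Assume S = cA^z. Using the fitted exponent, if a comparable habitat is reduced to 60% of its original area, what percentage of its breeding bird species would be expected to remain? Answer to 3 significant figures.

85.5%

z = ln(19/10) / ln(192/23.6) = 0.6419 / 2.0962 = 0.3062
S_new/S_old = (A_new/A_old)^z = 0.6^0.3062 = exp(0.3062 × -0.5108) = 0.8552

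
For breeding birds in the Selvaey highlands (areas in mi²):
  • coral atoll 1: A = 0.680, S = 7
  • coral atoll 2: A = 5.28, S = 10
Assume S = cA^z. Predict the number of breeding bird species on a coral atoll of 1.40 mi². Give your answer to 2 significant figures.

7.9

z = ln(10/7) / ln(5.28/0.68) = 0.3567 / 2.0496 = 0.1740
c = 7 / 0.68^0.1740 = 7 / 0.9351 = 7.486
S₃ = 7.486 × 1.4^0.1740 = 7.486 × 1.06 ≈ 7.937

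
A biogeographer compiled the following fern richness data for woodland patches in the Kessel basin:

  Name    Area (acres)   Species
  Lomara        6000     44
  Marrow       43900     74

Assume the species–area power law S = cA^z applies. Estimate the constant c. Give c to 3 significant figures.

4.53

z = ln(S₂/S₁) / ln(A₂/A₁) = ln(74/44) / ln(43900/6000) = 0.5199 / 1.9902 = 0.2612
c = S₁ / A₁^z = 44 / 6000^0.2612 = 44 / 9.704 = 4.534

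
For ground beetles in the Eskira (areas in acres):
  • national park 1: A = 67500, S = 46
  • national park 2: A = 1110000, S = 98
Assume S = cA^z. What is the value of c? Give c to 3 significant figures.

z = ln(S₂/S₁) / ln(A₂/A₁) = ln(98/46) / ln(1110000/67500) = 0.7563 / 2.8000 = 0.2701
c = S₁ / A₁^z = 46 / 67500^0.2701 = 46 / 20.16 = 2.282

2.28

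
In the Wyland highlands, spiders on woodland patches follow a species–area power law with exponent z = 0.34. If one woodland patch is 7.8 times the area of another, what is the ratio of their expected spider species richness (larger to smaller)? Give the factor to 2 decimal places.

S₂/S₁ = (A₂/A₁)^z = 7.8^0.34
ln(S₂/S₁) = 0.34 × ln 7.8 = 0.34 × 2.0541 = 0.6984
S₂/S₁ = e^0.6984 ≈ 2.011

2.01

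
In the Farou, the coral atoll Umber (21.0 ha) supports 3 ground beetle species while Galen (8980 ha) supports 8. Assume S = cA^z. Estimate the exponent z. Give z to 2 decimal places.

Taking logs: ln S = ln c + z ln A, so z = (ln S₂ − ln S₁)/(ln A₂ − ln A₁).
z = ln(8/3) / ln(8980/21) = ln(2.667) / ln(427.6) = 0.9808 / 6.0582 = 0.1619

0.16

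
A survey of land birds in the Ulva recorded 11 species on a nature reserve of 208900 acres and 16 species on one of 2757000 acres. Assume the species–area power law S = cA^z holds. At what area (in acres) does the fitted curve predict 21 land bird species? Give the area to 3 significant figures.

z = ln(16/11) / ln(2757000/208900) = 0.3747 / 2.5800 = 0.1452
c = 11 / 208900^0.1452 = 11 / 5.924 = 1.857
A = (21/1.857)^(1/0.1452) ⇒ ln A = ln(11.31)/0.1452 = 16.7021
A = e^16.7021 ≈ 17932394 acres

17900000 acres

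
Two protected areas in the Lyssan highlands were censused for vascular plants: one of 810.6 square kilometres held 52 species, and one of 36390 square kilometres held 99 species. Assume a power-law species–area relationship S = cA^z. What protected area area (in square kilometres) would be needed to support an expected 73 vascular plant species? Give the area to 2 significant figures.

6000 square kilometres

z = ln(99/52) / ln(36390/810.6) = 0.6439 / 3.8043 = 0.1693
c = 52 / 810.6^0.1693 = 52 / 3.107 = 16.74
A = (73/16.74)^(1/0.1693) ⇒ ln A = ln(4.362)/0.1693 = 8.7020
A = e^8.7020 ≈ 6015 square kilometres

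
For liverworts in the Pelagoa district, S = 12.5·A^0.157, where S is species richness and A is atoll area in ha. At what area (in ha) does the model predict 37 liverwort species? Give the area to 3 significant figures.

1000 ha

37 = 12.5 × A^0.157  ⇒  A^0.157 = 37/12.5 = 2.96
ln A = ln(2.96) / 0.157 = 1.0852 / 0.157 = 6.9120
A = e^6.9120 ≈ 1004 ha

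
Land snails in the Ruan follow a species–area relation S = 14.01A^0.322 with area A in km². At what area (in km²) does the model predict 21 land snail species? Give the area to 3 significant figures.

3.51 km²

21 = 14.01 × A^0.322  ⇒  A^0.322 = 21/14.01 = 1.499
ln A = ln(1.499) / 0.322 = 0.4048 / 0.322 = 1.2570
A = e^1.2570 ≈ 3.515 km²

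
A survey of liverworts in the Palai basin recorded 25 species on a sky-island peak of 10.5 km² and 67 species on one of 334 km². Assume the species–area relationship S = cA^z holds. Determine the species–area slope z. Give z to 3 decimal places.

0.285

Taking logs: ln S = ln c + z ln A, so z = (ln S₂ − ln S₁)/(ln A₂ − ln A₁).
z = ln(67/25) / ln(334/10.5) = ln(2.68) / ln(31.81) = 0.9858 / 3.4598 = 0.2849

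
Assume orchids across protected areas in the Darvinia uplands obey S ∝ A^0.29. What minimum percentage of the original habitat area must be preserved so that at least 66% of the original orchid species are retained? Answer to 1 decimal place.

23.9%

Need (A_new/A_old)^0.29 = 0.66, so A_new/A_old = 0.66^(1/0.29) = 0.66^3.448
ln(A_new/A_old) = ln 0.66 / 0.29 = -0.4155 / 0.29 = -1.4328
A_new/A_old = e^-1.4328 ≈ 0.2386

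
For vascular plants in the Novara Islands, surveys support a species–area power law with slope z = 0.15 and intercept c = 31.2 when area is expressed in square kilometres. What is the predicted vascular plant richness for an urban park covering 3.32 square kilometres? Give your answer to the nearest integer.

S = 31.2 × 3.32^0.15
ln S = ln 31.2 + 0.15 × ln 3.32 = 3.4404 + 0.15 × 1.2000 = 3.6204
S = e^3.6204 ≈ 37.35

37 species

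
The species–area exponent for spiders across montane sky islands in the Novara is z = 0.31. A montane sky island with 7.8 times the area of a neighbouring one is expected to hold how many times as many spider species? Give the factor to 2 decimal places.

S₂/S₁ = (A₂/A₁)^z = 7.8^0.31
ln(S₂/S₁) = 0.31 × ln 7.8 = 0.31 × 2.0541 = 0.6368
S₂/S₁ = e^0.6368 ≈ 1.89

1.89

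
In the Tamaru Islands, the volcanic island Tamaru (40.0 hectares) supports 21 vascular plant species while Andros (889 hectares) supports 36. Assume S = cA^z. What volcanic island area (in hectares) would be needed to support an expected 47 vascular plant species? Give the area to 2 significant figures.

4100 hectares

z = ln(36/21) / ln(889/40) = 0.5390 / 3.1012 = 0.1738
c = 21 / 40^0.1738 = 21 / 1.899 = 11.06
A = (47/11.06)^(1/0.1738) ⇒ ln A = ln(4.249)/0.1738 = 8.3242
A = e^8.3242 ≈ 4122 hectares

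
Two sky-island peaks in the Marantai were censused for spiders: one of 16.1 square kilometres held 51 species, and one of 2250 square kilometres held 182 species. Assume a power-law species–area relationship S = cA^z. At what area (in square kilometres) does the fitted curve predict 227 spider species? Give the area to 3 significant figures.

z = ln(182/51) / ln(2250/16.1) = 1.2722 / 4.9399 = 0.2575
c = 51 / 16.1^0.2575 = 51 / 2.045 = 24.93
A = (227/24.93)^(1/0.2575) ⇒ ln A = ln(9.104)/0.2575 = 8.5766
A = e^8.5766 ≈ 5306 square kilometres

5310 square kilometres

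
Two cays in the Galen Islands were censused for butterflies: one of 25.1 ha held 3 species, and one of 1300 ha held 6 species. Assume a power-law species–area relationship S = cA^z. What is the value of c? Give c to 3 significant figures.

1.70

z = ln(S₂/S₁) / ln(A₂/A₁) = ln(6/3) / ln(1300/25.1) = 0.6931 / 3.9473 = 0.1756
c = S₁ / A₁^z = 3 / 25.1^0.1756 = 3 / 1.761 = 1.703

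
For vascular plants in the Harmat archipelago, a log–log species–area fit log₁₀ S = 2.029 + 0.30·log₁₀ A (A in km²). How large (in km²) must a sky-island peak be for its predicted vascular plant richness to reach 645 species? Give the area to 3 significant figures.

400 km²

645 = 106.9 × A^0.3  ⇒  A^0.3 = 645/106.9 = 6.033
ln A = ln(6.033) / 0.3 = 1.7973 / 0.3 = 5.9910
A = e^5.9910 ≈ 399.8 km²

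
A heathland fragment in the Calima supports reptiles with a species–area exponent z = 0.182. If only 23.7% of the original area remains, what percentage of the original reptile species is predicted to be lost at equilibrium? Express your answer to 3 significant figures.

S_new/S_old = (A_new/A_old)^z = 0.237^0.182
= exp(0.182 × ln 0.237) = exp(0.182 × -1.4397) = exp(-0.2620) ≈ 0.7695
Fraction lost = 1 − 0.7695 = 0.2305

23.1%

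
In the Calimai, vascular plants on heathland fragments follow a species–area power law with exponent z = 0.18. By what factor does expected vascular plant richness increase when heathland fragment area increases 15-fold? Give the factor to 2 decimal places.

1.63

S₂/S₁ = (A₂/A₁)^z = 15^0.18
ln(S₂/S₁) = 0.18 × ln 15 = 0.18 × 2.7081 = 0.4874
S₂/S₁ = e^0.4874 ≈ 1.628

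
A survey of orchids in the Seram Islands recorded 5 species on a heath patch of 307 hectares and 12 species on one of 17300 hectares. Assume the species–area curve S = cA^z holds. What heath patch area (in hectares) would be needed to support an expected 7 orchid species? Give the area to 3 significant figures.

1450 hectares

z = ln(12/5) / ln(17300/307) = 0.8755 / 4.0316 = 0.2172
c = 5 / 307^0.2172 = 5 / 3.468 = 1.442
A = (7/1.442)^(1/0.2172) ⇒ ln A = ln(4.855)/0.2172 = 7.2763
A = e^7.2763 ≈ 1446 hectares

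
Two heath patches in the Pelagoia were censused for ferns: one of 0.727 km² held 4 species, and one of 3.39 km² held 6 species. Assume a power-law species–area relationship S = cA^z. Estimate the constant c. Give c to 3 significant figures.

4.35

z = ln(S₂/S₁) / ln(A₂/A₁) = ln(6/4) / ln(3.39/0.727) = 0.4055 / 1.5397 = 0.2633
c = S₁ / A₁^z = 4 / 0.727^0.2633 = 4 / 0.9195 = 4.35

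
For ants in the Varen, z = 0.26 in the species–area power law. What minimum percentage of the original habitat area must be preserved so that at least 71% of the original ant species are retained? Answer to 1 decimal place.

26.8%

Need (A_new/A_old)^0.26 = 0.71, so A_new/A_old = 0.71^(1/0.26) = 0.71^3.846
ln(A_new/A_old) = ln 0.71 / 0.26 = -0.3425 / 0.26 = -1.3173
A_new/A_old = e^-1.3173 ≈ 0.2679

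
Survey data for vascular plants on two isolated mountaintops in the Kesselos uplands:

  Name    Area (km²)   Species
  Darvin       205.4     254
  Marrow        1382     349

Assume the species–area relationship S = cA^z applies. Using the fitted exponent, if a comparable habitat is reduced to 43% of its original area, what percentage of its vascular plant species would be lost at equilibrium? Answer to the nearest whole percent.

z = ln(349/254) / ln(1382/205.4) = 0.3177 / 1.9063 = 0.1667
S_new/S_old = (A_new/A_old)^z = 0.43^0.1667 = exp(0.1667 × -0.8440) = 0.8688
Fraction lost = 1 − 0.8688 = 0.1312

13%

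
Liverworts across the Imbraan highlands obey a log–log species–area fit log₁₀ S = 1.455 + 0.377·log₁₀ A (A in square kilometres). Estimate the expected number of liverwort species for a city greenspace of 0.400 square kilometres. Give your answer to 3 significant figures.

S = 28.51 × 0.4^0.377 = 28.51 × 0.7079 ≈ 20.18

20.2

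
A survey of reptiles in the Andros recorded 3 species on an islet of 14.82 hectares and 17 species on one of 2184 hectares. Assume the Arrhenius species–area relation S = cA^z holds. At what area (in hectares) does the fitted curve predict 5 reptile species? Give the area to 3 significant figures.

64.5 hectares

z = ln(17/3) / ln(2184/14.82) = 1.7346 / 4.9929 = 0.3474
c = 3 / 14.82^0.3474 = 3 / 2.551 = 1.176
A = (5/1.176)^(1/0.3474) ⇒ ln A = ln(4.252)/0.3474 = 4.1664
A = e^4.1664 ≈ 64.48 hectares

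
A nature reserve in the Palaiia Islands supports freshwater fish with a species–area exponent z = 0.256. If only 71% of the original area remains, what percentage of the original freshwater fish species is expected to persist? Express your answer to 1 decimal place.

91.6%

S_new/S_old = (A_new/A_old)^z = 0.71^0.256
= exp(0.256 × ln 0.71) = exp(0.256 × -0.3425) = exp(-0.0877) ≈ 0.9161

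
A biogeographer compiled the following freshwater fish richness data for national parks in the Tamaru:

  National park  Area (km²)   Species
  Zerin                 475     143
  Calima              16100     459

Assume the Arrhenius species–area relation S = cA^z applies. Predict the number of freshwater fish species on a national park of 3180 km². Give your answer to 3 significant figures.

z = ln(459/143) / ln(16100/475) = 1.1662 / 3.5233 = 0.3310
c = 143 / 475^0.3310 = 143 / 7.691 = 18.59
S₃ = 18.59 × 3180^0.3310 = 18.59 × 14.43 ≈ 268.3

268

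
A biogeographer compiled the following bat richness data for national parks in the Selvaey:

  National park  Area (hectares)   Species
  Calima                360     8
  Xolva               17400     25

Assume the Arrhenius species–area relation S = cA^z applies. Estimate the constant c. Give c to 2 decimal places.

1.42

z = ln(S₂/S₁) / ln(A₂/A₁) = ln(25/8) / ln(17400/360) = 1.1394 / 3.8781 = 0.2938
c = S₁ / A₁^z = 8 / 360^0.2938 = 8 / 5.637 = 1.419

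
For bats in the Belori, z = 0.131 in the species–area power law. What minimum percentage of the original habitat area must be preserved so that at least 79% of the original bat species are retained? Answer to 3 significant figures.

16.5%

Need (A_new/A_old)^0.131 = 0.79, so A_new/A_old = 0.79^(1/0.131) = 0.79^7.634
ln(A_new/A_old) = ln 0.79 / 0.131 = -0.2357 / 0.131 = -1.7994
A_new/A_old = e^-1.7994 ≈ 0.1654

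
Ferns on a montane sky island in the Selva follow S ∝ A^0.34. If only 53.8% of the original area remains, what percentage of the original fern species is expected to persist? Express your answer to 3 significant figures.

S_new/S_old = (A_new/A_old)^z = 0.538^0.34
= exp(0.34 × ln 0.538) = exp(0.34 × -0.6199) = exp(-0.2108) ≈ 0.81

81.0%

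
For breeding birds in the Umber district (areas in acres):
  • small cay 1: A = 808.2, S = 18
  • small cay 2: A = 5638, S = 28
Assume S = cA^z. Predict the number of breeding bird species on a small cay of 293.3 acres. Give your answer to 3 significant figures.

z = ln(28/18) / ln(5638/808.2) = 0.4418 / 1.9425 = 0.2275
c = 18 / 808.2^0.2275 = 18 / 4.585 = 3.926
S₃ = 3.926 × 293.3^0.2275 = 3.926 × 3.641 ≈ 14.29

14.3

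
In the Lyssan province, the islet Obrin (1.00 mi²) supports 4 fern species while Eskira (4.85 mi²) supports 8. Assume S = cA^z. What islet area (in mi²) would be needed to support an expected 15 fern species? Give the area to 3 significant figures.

z = ln(8/4) / ln(4.85/1) = 0.6931 / 1.5790 = 0.4390
c = 4 / 1^0.4390 = 4 / 1 = 4
A = (15/4)^(1/0.4390) ⇒ ln A = ln(3.75)/0.4390 = 3.0109
A = e^3.0109 ≈ 20.31 mi²

20.3 mi²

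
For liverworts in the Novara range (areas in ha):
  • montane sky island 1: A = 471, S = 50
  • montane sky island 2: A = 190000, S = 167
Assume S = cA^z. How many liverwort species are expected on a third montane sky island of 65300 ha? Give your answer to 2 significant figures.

z = ln(167/50) / ln(190000/471) = 1.2060 / 5.9999 = 0.2010
c = 50 / 471^0.2010 = 50 / 3.446 = 14.51
S₃ = 14.51 × 65300^0.2010 = 14.51 × 9.285 ≈ 134.7

130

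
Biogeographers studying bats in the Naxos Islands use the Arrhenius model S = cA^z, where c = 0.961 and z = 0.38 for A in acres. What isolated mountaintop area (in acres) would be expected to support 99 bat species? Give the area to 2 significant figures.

200000 acres

99 = 0.961 × A^0.38  ⇒  A^0.38 = 99/0.961 = 103
ln A = ln(103) / 0.38 = 4.6349 / 0.38 = 12.1971
A = e^12.1971 ≈ 198215 acres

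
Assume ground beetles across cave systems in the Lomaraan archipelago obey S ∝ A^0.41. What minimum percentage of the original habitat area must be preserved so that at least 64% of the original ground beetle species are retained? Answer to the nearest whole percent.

34%

Need (A_new/A_old)^0.41 = 0.64, so A_new/A_old = 0.64^(1/0.41) = 0.64^2.439
ln(A_new/A_old) = ln 0.64 / 0.41 = -0.4463 / 0.41 = -1.0885
A_new/A_old = e^-1.0885 ≈ 0.3367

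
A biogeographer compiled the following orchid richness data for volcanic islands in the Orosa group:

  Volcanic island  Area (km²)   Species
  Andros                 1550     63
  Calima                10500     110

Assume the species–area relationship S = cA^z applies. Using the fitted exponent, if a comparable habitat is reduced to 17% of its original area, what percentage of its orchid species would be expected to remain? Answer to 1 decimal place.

z = ln(110/63) / ln(10500/1550) = 0.5573 / 1.9131 = 0.2913
S_new/S_old = (A_new/A_old)^z = 0.17^0.2913 = exp(0.2913 × -1.7720) = 0.5968

59.7%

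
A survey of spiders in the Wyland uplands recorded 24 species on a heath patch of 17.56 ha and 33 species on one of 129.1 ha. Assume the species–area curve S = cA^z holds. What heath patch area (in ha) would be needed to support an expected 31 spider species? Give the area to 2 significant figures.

z = ln(33/24) / ln(129.1/17.56) = 0.3185 / 1.9950 = 0.1596
c = 24 / 17.56^0.1596 = 24 / 1.58 = 15.19
A = (31/15.19)^(1/0.1596) ⇒ ln A = ln(2.041)/0.1596 = 4.4689
A = e^4.4689 ≈ 87.26 ha

87 ha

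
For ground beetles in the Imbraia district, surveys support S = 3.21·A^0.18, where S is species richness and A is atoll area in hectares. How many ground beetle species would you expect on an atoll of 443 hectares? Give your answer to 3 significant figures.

9.61

S = 3.21 × 443^0.18
ln S = ln 3.21 + 0.18 × ln 443 = 1.1663 + 0.18 × 6.0936 = 2.2631
S = e^2.2631 ≈ 9.613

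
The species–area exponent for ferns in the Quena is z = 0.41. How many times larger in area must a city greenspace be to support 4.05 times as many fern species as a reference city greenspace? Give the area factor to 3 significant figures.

(A₂/A₁)^0.41 = 4.05, so A₂/A₁ = 4.05^(1/0.41) = 4.05^2.439
ln(A₂/A₁) = ln 4.05 / 0.41 = 1.3987 / 0.41 = 3.4115
A₂/A₁ = e^3.4115 ≈ 30.31

30.3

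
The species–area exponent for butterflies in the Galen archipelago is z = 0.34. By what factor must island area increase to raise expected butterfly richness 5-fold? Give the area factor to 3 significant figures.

114

(A₂/A₁)^0.34 = 5, so A₂/A₁ = 5^(1/0.34) = 5^2.941
ln(A₂/A₁) = ln 5 / 0.34 = 1.6094 / 0.34 = 4.7336
A₂/A₁ = e^4.7336 ≈ 113.7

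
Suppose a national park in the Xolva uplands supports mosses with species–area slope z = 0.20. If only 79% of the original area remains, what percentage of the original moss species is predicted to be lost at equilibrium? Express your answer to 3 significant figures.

4.61%

S_new/S_old = (A_new/A_old)^z = 0.79^0.2
= exp(0.2 × ln 0.79) = exp(0.2 × -0.2357) = exp(-0.0471) ≈ 0.9539
Fraction lost = 1 − 0.9539 = 0.04605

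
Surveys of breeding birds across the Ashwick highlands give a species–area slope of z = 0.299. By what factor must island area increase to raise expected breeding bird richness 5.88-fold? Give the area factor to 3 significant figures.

374

(A₂/A₁)^0.299 = 5.88, so A₂/A₁ = 5.88^(1/0.299) = 5.88^3.344
ln(A₂/A₁) = ln 5.88 / 0.299 = 1.7716 / 0.299 = 5.9249
A₂/A₁ = e^5.9249 ≈ 374.3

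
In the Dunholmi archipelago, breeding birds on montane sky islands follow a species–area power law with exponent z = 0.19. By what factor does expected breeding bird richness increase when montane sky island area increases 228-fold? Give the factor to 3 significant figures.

S₂/S₁ = (A₂/A₁)^z = 228^0.19
ln(S₂/S₁) = 0.19 × ln 228 = 0.19 × 5.4293 = 1.0316
S₂/S₁ = e^1.0316 ≈ 2.805

2.81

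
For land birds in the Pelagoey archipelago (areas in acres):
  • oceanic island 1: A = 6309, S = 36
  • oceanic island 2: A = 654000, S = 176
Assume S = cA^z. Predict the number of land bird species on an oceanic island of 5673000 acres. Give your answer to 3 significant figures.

z = ln(176/36) / ln(654000/6309) = 1.5870 / 4.6411 = 0.3419
c = 36 / 6309^0.3419 = 36 / 19.92 = 1.807
S₃ = 1.807 × 5673000^0.3419 = 1.807 × 203.9 ≈ 368.4

368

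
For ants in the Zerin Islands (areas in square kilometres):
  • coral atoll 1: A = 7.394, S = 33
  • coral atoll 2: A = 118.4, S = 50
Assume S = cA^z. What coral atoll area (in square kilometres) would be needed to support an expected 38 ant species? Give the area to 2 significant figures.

19 square kilometres

z = ln(50/33) / ln(118.4/7.394) = 0.4155 / 2.7734 = 0.1498
c = 33 / 7.394^0.1498 = 33 / 1.35 = 24.45
A = (38/24.45)^(1/0.1498) ⇒ ln A = ln(1.554)/0.1498 = 2.9423
A = e^2.9423 ≈ 18.96 square kilometres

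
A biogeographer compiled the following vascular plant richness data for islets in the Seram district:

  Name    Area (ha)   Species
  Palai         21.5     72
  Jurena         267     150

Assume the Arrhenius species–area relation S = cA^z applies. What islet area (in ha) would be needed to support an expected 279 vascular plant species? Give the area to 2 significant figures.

2200 ha

z = ln(150/72) / ln(267/21.5) = 0.7340 / 2.5192 = 0.2914
c = 72 / 21.5^0.2914 = 72 / 2.445 = 29.45
A = (279/29.45)^(1/0.2914) ⇒ ln A = ln(9.473)/0.2914 = 7.7172
A = e^7.7172 ≈ 2247 ha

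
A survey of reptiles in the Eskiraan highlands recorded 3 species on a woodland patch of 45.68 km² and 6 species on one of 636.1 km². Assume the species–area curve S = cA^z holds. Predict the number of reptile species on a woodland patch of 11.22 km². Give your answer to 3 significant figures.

z = ln(6/3) / ln(636.1/45.68) = 0.6931 / 2.6337 = 0.2632
c = 3 / 45.68^0.2632 = 3 / 2.734 = 1.097
S₃ = 1.097 × 11.22^0.2632 = 1.097 × 1.889 ≈ 2.073

2.07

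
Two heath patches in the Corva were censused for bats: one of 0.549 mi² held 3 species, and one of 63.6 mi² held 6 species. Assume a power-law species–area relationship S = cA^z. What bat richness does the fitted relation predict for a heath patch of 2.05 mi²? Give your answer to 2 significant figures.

3.6

z = ln(6/3) / ln(63.6/0.549) = 0.6931 / 4.7523 = 0.1459
c = 3 / 0.549^0.1459 = 3 / 0.9163 = 3.274
S₃ = 3.274 × 2.05^0.1459 = 3.274 × 1.11 ≈ 3.636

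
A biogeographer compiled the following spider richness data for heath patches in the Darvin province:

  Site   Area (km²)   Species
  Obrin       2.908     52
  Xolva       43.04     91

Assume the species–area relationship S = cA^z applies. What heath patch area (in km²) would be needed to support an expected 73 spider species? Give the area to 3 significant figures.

z = ln(91/52) / ln(43.04/2.908) = 0.5596 / 2.6947 = 0.2077
c = 52 / 2.908^0.2077 = 52 / 1.248 = 41.66
A = (73/41.66)^(1/0.2077) ⇒ ln A = ln(1.752)/0.2077 = 2.7009
A = e^2.7009 ≈ 14.89 km²

14.9 km²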